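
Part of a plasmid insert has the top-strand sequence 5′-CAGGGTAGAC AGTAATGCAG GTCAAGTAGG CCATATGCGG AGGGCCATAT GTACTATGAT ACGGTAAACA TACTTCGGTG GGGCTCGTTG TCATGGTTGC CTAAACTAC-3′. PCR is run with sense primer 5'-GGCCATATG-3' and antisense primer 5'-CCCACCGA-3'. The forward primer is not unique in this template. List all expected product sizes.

The forward primer GGCCATATG matches the top strand at positions 29–37, 43–51.
The reverse primer's reverse complement is TCGGTGGG, matching at positions 75–82.
Each forward site pairs with the reverse site to give a product ending at position 82: sizes 54, 40 bp.

54 bp, 40 bp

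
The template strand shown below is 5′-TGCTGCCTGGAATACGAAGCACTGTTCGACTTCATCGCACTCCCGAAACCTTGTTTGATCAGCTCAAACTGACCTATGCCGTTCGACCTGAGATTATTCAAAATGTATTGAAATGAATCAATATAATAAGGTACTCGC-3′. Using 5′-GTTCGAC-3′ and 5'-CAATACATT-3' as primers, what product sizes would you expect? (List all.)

The forward primer GTTCGAC matches the top strand at positions 24–30, 81–87.
The reverse primer's reverse complement is AATGTATTG, matching at positions 102–110.
Each forward site pairs with the reverse site to give a product ending at position 110: sizes 87, 30 bp.

87 bp, 30 bp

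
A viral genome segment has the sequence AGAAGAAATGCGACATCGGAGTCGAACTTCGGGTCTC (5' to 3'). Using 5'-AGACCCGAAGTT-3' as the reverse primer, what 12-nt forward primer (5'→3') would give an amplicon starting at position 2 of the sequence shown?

5'-GAAGAAATGCGA-3'

The reverse primer's reverse complement AACTTCGGGTCT matches the template at positions 25–36; the product starts at position 2.
The forward primer is identical to the top strand over positions 2–13: GAAGAAATGCGA.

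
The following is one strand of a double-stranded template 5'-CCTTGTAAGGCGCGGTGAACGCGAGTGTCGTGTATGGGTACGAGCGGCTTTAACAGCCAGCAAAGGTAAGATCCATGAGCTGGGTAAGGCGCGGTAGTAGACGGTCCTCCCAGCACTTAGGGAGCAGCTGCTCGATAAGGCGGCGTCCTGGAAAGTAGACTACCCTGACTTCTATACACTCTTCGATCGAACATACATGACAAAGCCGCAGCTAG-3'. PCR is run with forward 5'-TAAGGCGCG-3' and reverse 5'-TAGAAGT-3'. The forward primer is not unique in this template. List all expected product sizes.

The forward primer TAAGGCGCG matches the top strand at positions 6–14, 85–93.
The reverse primer's reverse complement is ACTTCTA, matching at positions 168–174.
Each forward site pairs with the reverse site to give a product ending at position 174: sizes 169, 90 bp.

169 bp, 90 bp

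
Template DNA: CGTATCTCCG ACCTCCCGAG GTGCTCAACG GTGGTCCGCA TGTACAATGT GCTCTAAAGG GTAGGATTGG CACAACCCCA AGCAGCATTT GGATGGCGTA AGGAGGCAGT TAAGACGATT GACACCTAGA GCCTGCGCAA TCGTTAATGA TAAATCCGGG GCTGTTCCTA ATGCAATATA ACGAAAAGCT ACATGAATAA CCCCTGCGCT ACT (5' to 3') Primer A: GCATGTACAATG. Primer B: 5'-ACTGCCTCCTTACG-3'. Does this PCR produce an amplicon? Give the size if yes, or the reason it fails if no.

Yes — a 73 bp product.

Primer A (GCATGTACAATG) matches the top strand at positions 38–49; it acts as a forward primer.
Primer B's reverse complement is CGTAAGGAGGCAGT, matching the top strand at positions 97–110; it acts as a reverse primer.
The 3' ends face each other across positions 38–110, giving a 73 bp product.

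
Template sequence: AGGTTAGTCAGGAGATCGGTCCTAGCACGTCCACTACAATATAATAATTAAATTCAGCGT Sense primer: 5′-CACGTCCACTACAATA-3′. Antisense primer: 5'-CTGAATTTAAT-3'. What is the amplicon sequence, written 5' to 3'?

Forward primer CACGTCCACTACAATA is found on the top strand at positions 26–41.
Taking the reverse complement of CTGAATTTAAT gives ATTAAATTCAG, found at positions 47–57 on the template; the primer anneals here to the top strand with its 3' end pointing upstream.
The product is the template from position 26 through 57 (32 bp).

5'-CACGTCCACTACAATATAATAATTAAATTCAG-3'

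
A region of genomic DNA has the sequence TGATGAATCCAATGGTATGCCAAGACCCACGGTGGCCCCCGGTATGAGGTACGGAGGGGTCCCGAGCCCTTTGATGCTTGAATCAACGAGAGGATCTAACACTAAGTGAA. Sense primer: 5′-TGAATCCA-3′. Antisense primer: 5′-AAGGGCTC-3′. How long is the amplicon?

The forward primer matches the template at positions 4–11.
Reverse complement of the reverse primer: GAGCCCTT. This occurs on the top strand at positions 64–71.
Amplicon spans positions 4–71: 68 bp.

68 bp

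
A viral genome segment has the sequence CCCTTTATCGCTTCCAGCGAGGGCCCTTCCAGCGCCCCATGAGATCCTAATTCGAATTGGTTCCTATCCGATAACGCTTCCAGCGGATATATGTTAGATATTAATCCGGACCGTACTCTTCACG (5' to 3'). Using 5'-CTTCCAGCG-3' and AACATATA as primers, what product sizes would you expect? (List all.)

85 bp, 70 bp, 19 bp

The forward primer CTTCCAGCG matches the top strand at positions 11–19, 26–34, 77–85.
The reverse primer's reverse complement is TATATGTT, matching at positions 88–95.
Each forward site pairs with the reverse site to give a product ending at position 95: sizes 85, 70, 19 bp.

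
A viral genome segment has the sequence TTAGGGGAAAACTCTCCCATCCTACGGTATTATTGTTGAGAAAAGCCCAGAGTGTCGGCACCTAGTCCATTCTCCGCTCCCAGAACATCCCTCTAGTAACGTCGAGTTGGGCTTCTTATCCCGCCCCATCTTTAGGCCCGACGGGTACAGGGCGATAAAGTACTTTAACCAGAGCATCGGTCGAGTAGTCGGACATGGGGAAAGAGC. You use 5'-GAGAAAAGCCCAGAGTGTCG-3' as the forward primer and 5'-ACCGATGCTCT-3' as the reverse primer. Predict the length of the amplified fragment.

Forward primer GAGAAAAGCCCAGAGTGTCG is found on the top strand at positions 38–57.
The reverse primer's reverse complement is AGAGCATCGGT, which matches the template at positions 171–181.
Product length = (reverse-primer end) − (forward-primer start) + 1 = 181 − 38 + 1 = 144 bp.

144 bp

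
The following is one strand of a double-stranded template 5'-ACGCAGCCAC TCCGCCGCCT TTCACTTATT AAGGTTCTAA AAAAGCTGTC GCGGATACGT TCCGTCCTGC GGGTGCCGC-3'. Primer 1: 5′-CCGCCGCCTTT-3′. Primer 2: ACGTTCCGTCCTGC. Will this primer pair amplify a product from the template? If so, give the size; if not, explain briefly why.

Primer 1 (CCGCCGCCTTT) matches the top strand at positions 12–22 (3' end points downstream).
Primer 2 (ACGTTCCGTCCTGC) also matches the top strand directly, at positions 57–70 — its reverse complement GCAGGACGGAACGT is not present.
Both primers anneal to the bottom strand with 3' ends pointing the same way, so neither can prime synthesis back toward the other.

No product — both primers anneal to the same strand and extend in the same direction.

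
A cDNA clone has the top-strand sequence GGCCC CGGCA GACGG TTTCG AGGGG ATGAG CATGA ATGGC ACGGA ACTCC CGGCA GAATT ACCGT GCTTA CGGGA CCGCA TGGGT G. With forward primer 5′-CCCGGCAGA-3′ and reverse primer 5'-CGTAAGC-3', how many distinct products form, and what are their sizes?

Two products: 69 bp, 24 bp

The forward primer CCCGGCAGA matches the top strand at positions 4–12, 49–57.
The reverse primer's reverse complement is GCTTACG, matching at positions 66–72.
Each forward site pairs with the reverse site to give a product ending at position 72: sizes 69, 24 bp.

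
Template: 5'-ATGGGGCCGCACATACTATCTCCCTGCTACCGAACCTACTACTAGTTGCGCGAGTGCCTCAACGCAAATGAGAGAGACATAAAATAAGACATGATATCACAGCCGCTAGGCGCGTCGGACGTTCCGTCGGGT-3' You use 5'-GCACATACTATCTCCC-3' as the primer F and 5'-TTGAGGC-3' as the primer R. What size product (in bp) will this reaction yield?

54 bp

Scanning the template, GCACATACTATCTCCC occurs at positions 9–24; this primer anneals to the bottom strand there with its 3' end pointing downstream.
Reverse complement of the reverse primer: GCCTCAA. This occurs on the top strand at positions 56–62.
Product length = (reverse-primer end) − (forward-primer start) + 1 = 62 − 9 + 1 = 54 bp.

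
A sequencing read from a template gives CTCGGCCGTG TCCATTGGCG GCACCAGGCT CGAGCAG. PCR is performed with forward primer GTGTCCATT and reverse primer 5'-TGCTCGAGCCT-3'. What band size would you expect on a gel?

Scanning the template, GTGTCCATT occurs at positions 8–16; this primer anneals to the bottom strand there with its 3' end pointing downstream.
Reverse complement of the reverse primer: AGGCTCGAGCA. This occurs on the top strand at positions 26–36.
Product length = (reverse-primer end) − (forward-primer start) + 1 = 36 − 8 + 1 = 29 bp.

29 bp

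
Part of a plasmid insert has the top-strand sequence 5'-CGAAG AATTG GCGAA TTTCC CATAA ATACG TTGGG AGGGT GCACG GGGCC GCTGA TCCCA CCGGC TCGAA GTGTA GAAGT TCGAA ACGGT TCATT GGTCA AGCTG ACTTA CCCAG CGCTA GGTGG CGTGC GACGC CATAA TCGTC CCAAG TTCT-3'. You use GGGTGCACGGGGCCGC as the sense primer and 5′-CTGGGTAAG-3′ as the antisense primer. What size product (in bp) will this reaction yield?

79 bp

The forward primer matches the template at positions 37–52.
The reverse primer's reverse complement is CTTACCCAG, which matches the template at positions 107–115.
Product length = (reverse-primer end) − (forward-primer start) + 1 = 115 − 37 + 1 = 79 bp.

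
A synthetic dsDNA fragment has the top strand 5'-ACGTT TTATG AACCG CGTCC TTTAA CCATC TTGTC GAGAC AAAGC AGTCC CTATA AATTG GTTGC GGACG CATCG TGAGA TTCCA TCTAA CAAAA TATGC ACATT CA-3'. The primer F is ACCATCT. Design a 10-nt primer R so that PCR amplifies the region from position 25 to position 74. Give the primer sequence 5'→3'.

The product's 3' end on the top strand is position 74.
The reverse primer anneals to the top strand over positions 65–74, i.e. to CGGACGCATC.
Its sequence written 5'→3' is the reverse complement: GATGCGTCCG.

5'-GATGCGTCCG-3'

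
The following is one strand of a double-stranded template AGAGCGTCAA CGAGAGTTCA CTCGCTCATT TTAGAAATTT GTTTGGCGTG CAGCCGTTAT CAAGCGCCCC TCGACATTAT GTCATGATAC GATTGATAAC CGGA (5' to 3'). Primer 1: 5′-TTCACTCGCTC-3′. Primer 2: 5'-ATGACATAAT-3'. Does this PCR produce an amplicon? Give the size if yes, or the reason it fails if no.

Yes — a 69 bp product.

Primer 1 (TTCACTCGCTC) matches the top strand at positions 17–27; it acts as a forward primer.
Primer 2's reverse complement is ATTATGTCAT, matching the top strand at positions 76–85; it acts as a reverse primer.
The 3' ends face each other across positions 17–85, giving a 69 bp product.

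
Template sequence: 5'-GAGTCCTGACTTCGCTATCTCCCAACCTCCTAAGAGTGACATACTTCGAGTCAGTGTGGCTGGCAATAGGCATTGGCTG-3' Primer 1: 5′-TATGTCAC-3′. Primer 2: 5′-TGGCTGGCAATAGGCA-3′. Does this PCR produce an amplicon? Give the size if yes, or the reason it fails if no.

No product — the primers' 3' ends point away from each other.

Primer 1 (TATGTCAC) has reverse complement GTGACATA, which matches the top strand at positions 36–43; primer 1 anneals to the top strand there with its 3' end pointing upstream toward position 36.
Primer 2 (TGGCTGGCAATAGGCA) matches the top strand directly at positions 57–72; it anneals to the bottom strand with its 3' end pointing downstream toward position 72.
The 3' ends diverge (primer 1 extends toward position 1, primer 2 toward position 79), so the primers never converge on a shared product.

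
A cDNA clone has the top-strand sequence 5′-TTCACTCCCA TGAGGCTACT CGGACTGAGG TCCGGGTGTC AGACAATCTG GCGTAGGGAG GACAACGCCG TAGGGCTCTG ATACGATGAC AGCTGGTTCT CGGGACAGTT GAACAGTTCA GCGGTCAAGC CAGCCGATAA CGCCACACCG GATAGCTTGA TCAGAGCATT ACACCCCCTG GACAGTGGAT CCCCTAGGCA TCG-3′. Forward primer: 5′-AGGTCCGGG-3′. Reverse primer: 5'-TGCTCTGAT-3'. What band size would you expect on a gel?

141 bp

The forward primer matches the template at positions 28–36.
The reverse primer's reverse complement is ATCAGAGCA, which matches the template at positions 160–168.
Amplicon spans positions 28–168: 141 bp.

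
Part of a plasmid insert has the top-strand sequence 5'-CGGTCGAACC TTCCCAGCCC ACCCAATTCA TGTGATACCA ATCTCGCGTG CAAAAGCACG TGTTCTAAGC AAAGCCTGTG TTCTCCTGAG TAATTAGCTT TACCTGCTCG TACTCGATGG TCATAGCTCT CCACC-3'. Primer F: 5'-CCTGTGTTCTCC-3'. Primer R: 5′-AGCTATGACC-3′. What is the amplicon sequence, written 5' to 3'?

5'-CCTGTGTTCTCCTGAGTAATTAGCTTTACCTGCTCGTACTCGATGGTCATAGCT-3'

Forward primer CCTGTGTTCTCC is found on the top strand at positions 75–86.
Taking the reverse complement of AGCTATGACC gives GGTCATAGCT, found at positions 119–128 on the template; the primer anneals here to the top strand with its 3' end pointing upstream.
The product is the template from position 75 through 128 (54 bp).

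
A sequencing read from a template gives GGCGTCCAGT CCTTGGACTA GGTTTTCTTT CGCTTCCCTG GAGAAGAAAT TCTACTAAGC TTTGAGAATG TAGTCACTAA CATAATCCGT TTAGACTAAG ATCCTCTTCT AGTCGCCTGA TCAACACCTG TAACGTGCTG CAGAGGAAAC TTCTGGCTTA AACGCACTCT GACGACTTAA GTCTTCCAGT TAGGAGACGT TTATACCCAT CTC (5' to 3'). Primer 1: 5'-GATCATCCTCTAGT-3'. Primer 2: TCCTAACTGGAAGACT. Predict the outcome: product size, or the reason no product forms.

Primer 1 (GATCATCCTCTAGT) does not match the top strand, and its reverse complement ACTAGAGGATGATC does not match either.
With no annealing site for primer 1, no amplification occurs.

No product — primer 1 has no binding site in the template.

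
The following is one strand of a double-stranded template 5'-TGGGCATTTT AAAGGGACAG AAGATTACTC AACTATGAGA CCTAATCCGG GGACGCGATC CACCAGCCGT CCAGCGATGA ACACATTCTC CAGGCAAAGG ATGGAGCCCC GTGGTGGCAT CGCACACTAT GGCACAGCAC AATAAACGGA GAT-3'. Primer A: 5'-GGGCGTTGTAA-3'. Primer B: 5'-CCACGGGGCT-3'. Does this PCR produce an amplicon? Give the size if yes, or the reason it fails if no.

No product — primer A has no binding site in the template.

Primer A (GGGCGTTGTAA) does not match the top strand, and its reverse complement TTACAACGCCC does not match either.
With no annealing site for primer A, no amplification occurs.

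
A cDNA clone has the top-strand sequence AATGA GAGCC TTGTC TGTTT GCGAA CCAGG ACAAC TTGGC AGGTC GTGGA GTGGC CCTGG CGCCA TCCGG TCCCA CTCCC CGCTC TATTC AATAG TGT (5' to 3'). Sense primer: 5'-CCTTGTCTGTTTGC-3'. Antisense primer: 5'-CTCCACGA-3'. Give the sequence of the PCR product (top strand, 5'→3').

Forward primer CCTTGTCTGTTTGC is found on the top strand at positions 9–22.
The reverse primer's reverse complement is TCGTGGAG, which matches the template at positions 44–51.
The product is the template from position 9 through 51 (43 bp).

5'-CCTTGTCTGTTTGCGAACCAGGACAACTTGGCAGGTCGTGGAG-3'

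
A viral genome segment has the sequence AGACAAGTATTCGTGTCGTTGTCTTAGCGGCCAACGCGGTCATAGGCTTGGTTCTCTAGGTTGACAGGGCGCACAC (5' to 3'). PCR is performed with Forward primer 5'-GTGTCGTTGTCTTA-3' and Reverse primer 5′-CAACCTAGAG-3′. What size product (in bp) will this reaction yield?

Forward primer GTGTCGTTGTCTTA is found on the top strand at positions 13–26.
Taking the reverse complement of CAACCTAGAG gives CTCTAGGTTG, found at positions 54–63 on the template; the primer anneals here to the top strand with its 3' end pointing upstream.
The product runs from position 13 to position 63, so its length is 63 − 13 + 1 = 51 bp.

51 bp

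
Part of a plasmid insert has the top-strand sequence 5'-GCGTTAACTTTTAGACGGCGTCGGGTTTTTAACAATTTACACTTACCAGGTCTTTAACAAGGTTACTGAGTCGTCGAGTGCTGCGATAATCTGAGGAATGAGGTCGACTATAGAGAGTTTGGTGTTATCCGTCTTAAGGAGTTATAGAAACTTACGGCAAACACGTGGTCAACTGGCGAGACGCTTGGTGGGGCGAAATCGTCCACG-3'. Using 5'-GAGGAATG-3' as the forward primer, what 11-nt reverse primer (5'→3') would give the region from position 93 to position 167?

The product's 3' end on the top strand is position 167.
The reverse primer anneals to the top strand over positions 157–167, i.e. to GCAAACACGTG.
Its sequence written 5'→3' is the reverse complement: CACGTGTTTGC.

5'-CACGTGTTTGC-3'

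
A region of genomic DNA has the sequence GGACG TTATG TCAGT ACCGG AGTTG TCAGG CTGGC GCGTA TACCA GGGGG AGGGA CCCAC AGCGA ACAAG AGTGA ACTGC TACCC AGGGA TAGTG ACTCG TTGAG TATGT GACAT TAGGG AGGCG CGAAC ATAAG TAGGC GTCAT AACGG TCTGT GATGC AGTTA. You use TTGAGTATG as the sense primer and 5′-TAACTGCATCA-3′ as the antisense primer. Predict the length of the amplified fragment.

65 bp

Scanning the template, TTGAGTATG occurs at positions 101–109; this primer anneals to the bottom strand there with its 3' end pointing downstream.
Taking the reverse complement of TAACTGCATCA gives TGATGCAGTTA, found at positions 155–165 on the template; the primer anneals here to the top strand with its 3' end pointing upstream.
Product length = (reverse-primer end) − (forward-primer start) + 1 = 165 − 101 + 1 = 65 bp.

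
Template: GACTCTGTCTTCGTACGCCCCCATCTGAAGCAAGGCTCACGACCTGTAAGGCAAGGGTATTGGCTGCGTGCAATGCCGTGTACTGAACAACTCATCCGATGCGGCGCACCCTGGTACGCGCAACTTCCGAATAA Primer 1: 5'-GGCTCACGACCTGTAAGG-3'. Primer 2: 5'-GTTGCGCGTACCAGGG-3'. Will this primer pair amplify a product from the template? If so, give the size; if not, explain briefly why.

Yes — a 91 bp product.

Primer 1 (GGCTCACGACCTGTAAGG) matches the top strand at positions 34–51; it acts as a forward primer.
Primer 2's reverse complement is CCCTGGTACGCGCAAC, matching the top strand at positions 109–124; it acts as a reverse primer.
The 3' ends face each other across positions 34–124, giving a 91 bp product.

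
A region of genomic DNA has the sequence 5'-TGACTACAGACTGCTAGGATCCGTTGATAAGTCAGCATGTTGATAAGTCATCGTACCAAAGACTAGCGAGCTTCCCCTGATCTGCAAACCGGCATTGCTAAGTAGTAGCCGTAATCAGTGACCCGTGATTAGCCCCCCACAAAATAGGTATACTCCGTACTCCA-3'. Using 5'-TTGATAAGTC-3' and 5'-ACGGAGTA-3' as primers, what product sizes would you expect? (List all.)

135 bp, 119 bp

The forward primer TTGATAAGTC matches the top strand at positions 24–33, 40–49.
The reverse primer's reverse complement is TACTCCGT, matching at positions 151–158.
Each forward site pairs with the reverse site to give a product ending at position 158: sizes 135, 119 bp.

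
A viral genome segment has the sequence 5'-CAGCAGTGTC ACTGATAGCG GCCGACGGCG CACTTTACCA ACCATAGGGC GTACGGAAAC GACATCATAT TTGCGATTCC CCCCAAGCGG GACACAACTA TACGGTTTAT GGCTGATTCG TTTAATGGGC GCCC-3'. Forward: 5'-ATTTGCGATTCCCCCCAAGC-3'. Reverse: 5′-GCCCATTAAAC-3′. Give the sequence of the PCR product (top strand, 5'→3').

The forward primer matches the template at positions 69–88.
Reverse complement of the reverse primer: GTTTAATGGGC. This occurs on the top strand at positions 120–130.
The product is the template from position 69 through 130 (62 bp).

5'-ATTTGCGATTCCCCCCAAGCGGGACACAACTATACGGTTTATGGCTGATTCGTTTAATGGGC-3'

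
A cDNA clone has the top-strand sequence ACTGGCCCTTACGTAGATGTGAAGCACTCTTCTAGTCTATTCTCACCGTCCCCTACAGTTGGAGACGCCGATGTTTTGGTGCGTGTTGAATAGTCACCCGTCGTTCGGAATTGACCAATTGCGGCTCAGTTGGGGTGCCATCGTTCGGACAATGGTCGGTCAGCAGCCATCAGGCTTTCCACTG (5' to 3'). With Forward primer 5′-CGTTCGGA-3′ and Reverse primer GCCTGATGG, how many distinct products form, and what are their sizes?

Two products: 74 bp, 34 bp

The forward primer CGTTCGGA matches the top strand at positions 102–109, 142–149.
The reverse primer's reverse complement is CCATCAGGC, matching at positions 167–175.
Each forward site pairs with the reverse site to give a product ending at position 175: sizes 74, 34 bp.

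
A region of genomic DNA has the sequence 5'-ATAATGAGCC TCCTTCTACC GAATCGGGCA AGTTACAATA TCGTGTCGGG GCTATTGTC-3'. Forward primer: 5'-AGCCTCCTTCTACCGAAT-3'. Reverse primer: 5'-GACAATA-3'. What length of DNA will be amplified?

Forward primer AGCCTCCTTCTACCGAAT is found on the top strand at positions 7–24.
Taking the reverse complement of GACAATA gives TATTGTC, found at positions 53–59 on the template; the primer anneals here to the top strand with its 3' end pointing upstream.
Amplicon spans positions 7–59: 53 bp.

53 bp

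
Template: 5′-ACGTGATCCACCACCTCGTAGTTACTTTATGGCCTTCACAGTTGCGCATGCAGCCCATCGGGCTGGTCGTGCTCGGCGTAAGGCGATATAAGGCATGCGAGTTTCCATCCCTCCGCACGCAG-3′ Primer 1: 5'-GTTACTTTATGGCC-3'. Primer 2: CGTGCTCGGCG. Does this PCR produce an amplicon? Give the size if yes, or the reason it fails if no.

No product — both primers anneal to the same strand and extend in the same direction.

Primer 1 (GTTACTTTATGGCC) matches the top strand at positions 21–34 (3' end points downstream).
Primer 2 (CGTGCTCGGCG) also matches the top strand directly, at positions 68–78 — its reverse complement CGCCGAGCACG is not present.
Both primers anneal to the bottom strand with 3' ends pointing the same way, so neither can prime synthesis back toward the other.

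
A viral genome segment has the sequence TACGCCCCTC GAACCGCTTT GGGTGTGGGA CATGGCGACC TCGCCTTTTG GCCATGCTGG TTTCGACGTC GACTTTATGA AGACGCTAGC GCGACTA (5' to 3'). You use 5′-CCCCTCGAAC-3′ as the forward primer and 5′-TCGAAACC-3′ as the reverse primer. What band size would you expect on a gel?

Scanning the template, CCCCTCGAAC occurs at positions 5–14; this primer anneals to the bottom strand there with its 3' end pointing downstream.
The reverse primer's reverse complement is GGTTTCGA, which matches the template at positions 59–66.
The product runs from position 5 to position 66, so its length is 66 − 5 + 1 = 62 bp.

62 bp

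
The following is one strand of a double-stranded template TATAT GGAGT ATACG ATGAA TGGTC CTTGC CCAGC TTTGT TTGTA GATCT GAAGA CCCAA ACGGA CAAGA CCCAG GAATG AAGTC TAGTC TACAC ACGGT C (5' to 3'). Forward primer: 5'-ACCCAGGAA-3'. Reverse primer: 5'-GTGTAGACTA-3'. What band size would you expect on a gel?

The forward primer matches the template at positions 70–78.
Reverse complement of the reverse primer: TAGTCTACAC. This occurs on the top strand at positions 86–95.
The product runs from position 70 to position 95, so its length is 95 − 70 + 1 = 26 bp.

26 bp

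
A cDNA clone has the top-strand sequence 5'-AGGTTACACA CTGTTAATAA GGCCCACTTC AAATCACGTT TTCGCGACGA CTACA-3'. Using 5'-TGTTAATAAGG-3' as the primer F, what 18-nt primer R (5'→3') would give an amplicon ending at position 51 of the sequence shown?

5'-GTCGTCGCGAAAACGTGA-3'

The forward primer binds at positions 12–22; the product's 3' end on the top strand is position 51.
The reverse primer anneals to the top strand over positions 34–51, i.e. to TCACGTTTTCGCGACGAC.
Its sequence written 5'→3' is the reverse complement: GTCGTCGCGAAAACGTGA.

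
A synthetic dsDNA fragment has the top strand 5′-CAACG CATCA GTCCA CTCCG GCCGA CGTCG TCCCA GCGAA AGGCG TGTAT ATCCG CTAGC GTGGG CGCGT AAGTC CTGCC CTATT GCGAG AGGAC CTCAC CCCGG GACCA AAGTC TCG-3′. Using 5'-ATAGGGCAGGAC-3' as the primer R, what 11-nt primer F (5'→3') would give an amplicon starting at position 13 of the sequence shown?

5'-CCACTCCGGCC-3'

The reverse primer's reverse complement GTCCTGCCCTAT matches the template at positions 73–84; the product starts at position 13.
The forward primer is identical to the top strand over positions 13–23: CCACTCCGGCC.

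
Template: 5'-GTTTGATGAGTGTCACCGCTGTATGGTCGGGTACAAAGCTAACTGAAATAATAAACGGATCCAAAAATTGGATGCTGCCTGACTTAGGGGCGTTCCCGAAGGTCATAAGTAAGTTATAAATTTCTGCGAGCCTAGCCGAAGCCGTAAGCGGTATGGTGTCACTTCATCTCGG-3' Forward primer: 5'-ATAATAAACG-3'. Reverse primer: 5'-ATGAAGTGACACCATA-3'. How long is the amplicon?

120 bp

Scanning the template, ATAATAAACG occurs at positions 48–57; this primer anneals to the bottom strand there with its 3' end pointing downstream.
Reverse complement of the reverse primer: TATGGTGTCACTTCAT. This occurs on the top strand at positions 152–167.
Amplicon spans positions 48–167: 120 bp.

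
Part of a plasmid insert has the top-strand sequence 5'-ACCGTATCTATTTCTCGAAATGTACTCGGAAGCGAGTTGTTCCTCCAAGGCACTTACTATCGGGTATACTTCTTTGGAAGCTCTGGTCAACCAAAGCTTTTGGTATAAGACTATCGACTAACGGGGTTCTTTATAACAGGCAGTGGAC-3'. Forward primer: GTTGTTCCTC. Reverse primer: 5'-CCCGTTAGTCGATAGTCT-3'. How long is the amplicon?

90 bp

Scanning the template, GTTGTTCCTC occurs at positions 36–45; this primer anneals to the bottom strand there with its 3' end pointing downstream.
The reverse primer's reverse complement is AGACTATCGACTAACGGG, which matches the template at positions 108–125.
Product length = (reverse-primer end) − (forward-primer start) + 1 = 125 − 36 + 1 = 90 bp.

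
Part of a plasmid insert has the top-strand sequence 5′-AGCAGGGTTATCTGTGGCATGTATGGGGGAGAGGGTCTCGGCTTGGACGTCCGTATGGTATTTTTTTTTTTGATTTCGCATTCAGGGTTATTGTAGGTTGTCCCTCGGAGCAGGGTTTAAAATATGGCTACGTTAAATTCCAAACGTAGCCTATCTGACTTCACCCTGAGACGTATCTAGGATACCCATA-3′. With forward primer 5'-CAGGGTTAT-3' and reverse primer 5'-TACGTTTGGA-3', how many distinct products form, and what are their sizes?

Two products: 146 bp, 66 bp

The forward primer CAGGGTTAT matches the top strand at positions 3–11, 83–91.
The reverse primer's reverse complement is TCCAAACGTA, matching at positions 139–148.
Each forward site pairs with the reverse site to give a product ending at position 148: sizes 146, 66 bp.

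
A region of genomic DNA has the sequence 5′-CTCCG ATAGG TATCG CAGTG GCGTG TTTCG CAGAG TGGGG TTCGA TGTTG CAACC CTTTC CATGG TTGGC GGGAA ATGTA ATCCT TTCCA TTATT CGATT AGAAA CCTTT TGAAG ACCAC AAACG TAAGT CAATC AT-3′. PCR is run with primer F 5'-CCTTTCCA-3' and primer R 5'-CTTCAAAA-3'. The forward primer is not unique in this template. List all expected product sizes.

The forward primer CCTTTCCA matches the top strand at positions 55–62, 83–90.
The reverse primer's reverse complement is TTTTGAAG, matching at positions 108–115.
Each forward site pairs with the reverse site to give a product ending at position 115: sizes 61, 33 bp.

61 bp, 33 bp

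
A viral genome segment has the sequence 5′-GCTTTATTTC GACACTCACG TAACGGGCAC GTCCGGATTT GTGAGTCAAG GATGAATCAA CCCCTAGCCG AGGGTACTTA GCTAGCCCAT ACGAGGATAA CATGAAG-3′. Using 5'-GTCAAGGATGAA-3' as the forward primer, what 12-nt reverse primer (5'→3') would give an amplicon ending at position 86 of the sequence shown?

5'-GCTAGCTAAGTA-3'

The forward primer binds at positions 45–56; the product's 3' end on the top strand is position 86.
The reverse primer anneals to the top strand over positions 75–86, i.e. to TACTTAGCTAGC.
Its sequence written 5'→3' is the reverse complement: GCTAGCTAAGTA.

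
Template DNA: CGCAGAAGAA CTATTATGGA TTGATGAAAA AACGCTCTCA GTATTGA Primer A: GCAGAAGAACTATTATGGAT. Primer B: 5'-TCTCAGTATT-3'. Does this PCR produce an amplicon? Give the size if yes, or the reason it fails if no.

No product — both primers anneal to the same strand and extend in the same direction.

Primer A (GCAGAAGAACTATTATGGAT) matches the top strand at positions 2–21 (3' end points downstream).
Primer B (TCTCAGTATT) also matches the top strand directly, at positions 36–45 — its reverse complement AATACTGAGA is not present.
Both primers anneal to the bottom strand with 3' ends pointing the same way, so neither can prime synthesis back toward the other.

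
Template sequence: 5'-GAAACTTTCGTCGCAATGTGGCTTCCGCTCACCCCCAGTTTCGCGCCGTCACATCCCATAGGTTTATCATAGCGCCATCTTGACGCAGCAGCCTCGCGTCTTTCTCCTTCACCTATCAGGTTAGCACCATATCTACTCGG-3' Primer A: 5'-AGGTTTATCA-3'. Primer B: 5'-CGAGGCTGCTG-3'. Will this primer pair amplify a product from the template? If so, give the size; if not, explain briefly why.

Primer A (AGGTTTATCA) matches the top strand at positions 60–69; it acts as a forward primer.
Primer B's reverse complement is CAGCAGCCTCG, matching the top strand at positions 86–96; it acts as a reverse primer.
The 3' ends face each other across positions 60–96, giving a 37 bp product.

Yes — a 37 bp product.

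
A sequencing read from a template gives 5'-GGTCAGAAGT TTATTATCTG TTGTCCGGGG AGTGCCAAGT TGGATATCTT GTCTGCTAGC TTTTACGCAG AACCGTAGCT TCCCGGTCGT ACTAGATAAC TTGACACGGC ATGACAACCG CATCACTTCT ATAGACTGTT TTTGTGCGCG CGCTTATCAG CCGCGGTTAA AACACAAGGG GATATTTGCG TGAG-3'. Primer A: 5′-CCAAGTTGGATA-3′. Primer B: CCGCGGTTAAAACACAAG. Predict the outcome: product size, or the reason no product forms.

Primer A (CCAAGTTGGATA) matches the top strand at positions 35–46 (3' end points downstream).
Primer B (CCGCGGTTAAAACACAAG) also matches the top strand directly, at positions 161–178 — its reverse complement CTTGTGTTTTAACCGCGG is not present.
Both primers anneal to the bottom strand with 3' ends pointing the same way, so neither can prime synthesis back toward the other.

No product — both primers anneal to the same strand and extend in the same direction.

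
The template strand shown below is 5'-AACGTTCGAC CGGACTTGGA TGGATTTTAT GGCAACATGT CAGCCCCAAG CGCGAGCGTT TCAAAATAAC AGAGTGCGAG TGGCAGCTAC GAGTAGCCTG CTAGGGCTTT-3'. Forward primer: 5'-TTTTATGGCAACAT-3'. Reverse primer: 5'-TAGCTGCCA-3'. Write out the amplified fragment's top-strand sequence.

5'-TTTTATGGCAACATGTCAGCCCCAAGCGCGAGCGTTTCAAAATAACAGAGTGCGAGTGGCAGCTA-3'

The forward primer matches the template at positions 25–38.
Taking the reverse complement of TAGCTGCCA gives TGGCAGCTA, found at positions 81–89 on the template; the primer anneals here to the top strand with its 3' end pointing upstream.
The product is the template from position 25 through 89 (65 bp).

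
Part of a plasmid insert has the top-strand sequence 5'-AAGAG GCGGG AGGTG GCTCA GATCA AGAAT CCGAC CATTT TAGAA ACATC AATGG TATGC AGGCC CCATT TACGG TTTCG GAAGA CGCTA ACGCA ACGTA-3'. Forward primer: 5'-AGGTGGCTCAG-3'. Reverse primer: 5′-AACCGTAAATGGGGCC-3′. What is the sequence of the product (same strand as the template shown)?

5'-AGGTGGCTCAGATCAAGAATCCGACCATTTTAGAAACATCAATGGTATGCAGGCCCCATTTACGGTT-3'

The forward primer matches the template at positions 11–21.
The reverse primer's reverse complement is GGCCCCATTTACGGTT, which matches the template at positions 62–77.
The product is the template from position 11 through 77 (67 bp).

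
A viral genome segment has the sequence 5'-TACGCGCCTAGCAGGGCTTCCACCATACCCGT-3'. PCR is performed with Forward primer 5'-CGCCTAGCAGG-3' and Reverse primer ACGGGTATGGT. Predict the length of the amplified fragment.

28 bp

Scanning the template, CGCCTAGCAGG occurs at positions 5–15; this primer anneals to the bottom strand there with its 3' end pointing downstream.
Reverse complement of the reverse primer: ACCATACCCGT. This occurs on the top strand at positions 22–32.
The product runs from position 5 to position 32, so its length is 32 − 5 + 1 = 28 bp.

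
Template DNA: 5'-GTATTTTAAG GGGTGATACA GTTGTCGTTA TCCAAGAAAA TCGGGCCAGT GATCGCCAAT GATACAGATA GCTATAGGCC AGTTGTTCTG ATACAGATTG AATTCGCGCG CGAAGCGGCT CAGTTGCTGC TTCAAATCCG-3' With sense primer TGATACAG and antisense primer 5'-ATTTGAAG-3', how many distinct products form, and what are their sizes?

The forward primer TGATACAG matches the top strand at positions 14–21, 60–67, 89–96.
The reverse primer's reverse complement is CTTCAAAT, matching at positions 130–137.
Each forward site pairs with the reverse site to give a product ending at position 137: sizes 124, 78, 49 bp.

Three products: 124 bp, 78 bp, 49 bp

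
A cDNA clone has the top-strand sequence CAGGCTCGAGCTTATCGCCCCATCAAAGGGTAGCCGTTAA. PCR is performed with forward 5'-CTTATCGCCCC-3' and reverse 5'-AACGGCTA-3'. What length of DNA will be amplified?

28 bp

Scanning the template, CTTATCGCCCC occurs at positions 11–21; this primer anneals to the bottom strand there with its 3' end pointing downstream.
The reverse primer's reverse complement is TAGCCGTT, which matches the template at positions 31–38.
Product length = (reverse-primer end) − (forward-primer start) + 1 = 38 − 11 + 1 = 28 bp.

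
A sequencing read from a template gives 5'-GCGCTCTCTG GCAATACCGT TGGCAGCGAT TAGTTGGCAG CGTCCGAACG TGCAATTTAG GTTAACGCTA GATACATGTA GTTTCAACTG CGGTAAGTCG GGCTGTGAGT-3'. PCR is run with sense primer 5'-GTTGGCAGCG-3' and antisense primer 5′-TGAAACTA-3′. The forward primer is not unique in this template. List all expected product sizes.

The forward primer GTTGGCAGCG matches the top strand at positions 19–28, 33–42.
The reverse primer's reverse complement is TAGTTTCA, matching at positions 79–86.
Each forward site pairs with the reverse site to give a product ending at position 86: sizes 68, 54 bp.

68 bp, 54 bp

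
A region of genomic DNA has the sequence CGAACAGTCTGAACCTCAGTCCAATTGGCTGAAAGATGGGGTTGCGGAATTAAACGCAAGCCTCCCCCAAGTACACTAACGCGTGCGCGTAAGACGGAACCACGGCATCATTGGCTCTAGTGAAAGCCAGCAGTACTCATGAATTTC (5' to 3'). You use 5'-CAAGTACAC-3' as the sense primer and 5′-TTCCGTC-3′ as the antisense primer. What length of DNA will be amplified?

Scanning the template, CAAGTACAC occurs at positions 68–76; this primer anneals to the bottom strand there with its 3' end pointing downstream.
Reverse complement of the reverse primer: GACGGAA. This occurs on the top strand at positions 93–99.
Product length = (reverse-primer end) − (forward-primer start) + 1 = 99 − 68 + 1 = 32 bp.

32 bp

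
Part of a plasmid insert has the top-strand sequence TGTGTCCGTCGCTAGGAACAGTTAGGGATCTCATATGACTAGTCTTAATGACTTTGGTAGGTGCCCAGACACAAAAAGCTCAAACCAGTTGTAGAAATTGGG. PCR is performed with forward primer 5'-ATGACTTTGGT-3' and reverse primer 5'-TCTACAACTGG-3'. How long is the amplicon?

48 bp

Forward primer ATGACTTTGGT is found on the top strand at positions 48–58.
The reverse primer's reverse complement is CCAGTTGTAGA, which matches the template at positions 85–95.
Amplicon spans positions 48–95: 48 bp.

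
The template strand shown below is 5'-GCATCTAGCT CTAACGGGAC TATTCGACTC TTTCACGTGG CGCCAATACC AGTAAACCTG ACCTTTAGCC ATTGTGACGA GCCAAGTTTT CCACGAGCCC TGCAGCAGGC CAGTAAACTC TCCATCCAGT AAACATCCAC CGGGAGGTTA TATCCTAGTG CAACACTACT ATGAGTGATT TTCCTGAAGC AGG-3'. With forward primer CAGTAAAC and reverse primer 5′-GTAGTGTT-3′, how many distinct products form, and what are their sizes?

Three products: 120 bp, 59 bp, 43 bp

The forward primer CAGTAAAC matches the top strand at positions 50–57, 111–118, 127–134.
The reverse primer's reverse complement is AACACTAC, matching at positions 162–169.
Each forward site pairs with the reverse site to give a product ending at position 169: sizes 120, 59, 43 bp.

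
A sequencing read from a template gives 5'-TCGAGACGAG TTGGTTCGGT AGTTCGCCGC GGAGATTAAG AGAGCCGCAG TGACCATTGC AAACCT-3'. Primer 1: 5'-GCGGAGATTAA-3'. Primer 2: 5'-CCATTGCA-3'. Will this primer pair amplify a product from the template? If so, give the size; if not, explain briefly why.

No product — both primers anneal to the same strand and extend in the same direction.

Primer 1 (GCGGAGATTAA) matches the top strand at positions 29–39 (3' end points downstream).
Primer 2 (CCATTGCA) also matches the top strand directly, at positions 54–61 — its reverse complement TGCAATGG is not present.
Both primers anneal to the bottom strand with 3' ends pointing the same way, so neither can prime synthesis back toward the other.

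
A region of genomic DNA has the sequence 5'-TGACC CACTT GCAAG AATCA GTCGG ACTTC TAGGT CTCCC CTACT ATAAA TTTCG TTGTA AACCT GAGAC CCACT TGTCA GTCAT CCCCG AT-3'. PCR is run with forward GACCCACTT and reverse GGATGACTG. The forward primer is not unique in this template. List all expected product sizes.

The forward primer GACCCACTT matches the top strand at positions 2–10, 68–76.
The reverse primer's reverse complement is CAGTCATCC, matching at positions 79–87.
Each forward site pairs with the reverse site to give a product ending at position 87: sizes 86, 20 bp.

86 bp, 20 bp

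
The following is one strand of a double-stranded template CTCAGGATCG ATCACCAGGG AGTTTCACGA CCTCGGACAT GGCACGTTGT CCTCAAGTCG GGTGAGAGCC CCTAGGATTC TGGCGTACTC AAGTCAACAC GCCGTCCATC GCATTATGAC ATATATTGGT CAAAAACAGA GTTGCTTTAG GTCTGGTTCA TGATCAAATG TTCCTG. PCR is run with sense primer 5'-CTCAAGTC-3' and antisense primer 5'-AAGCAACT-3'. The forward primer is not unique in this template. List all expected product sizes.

The forward primer CTCAAGTC matches the top strand at positions 52–59, 88–95.
The reverse primer's reverse complement is AGTTGCTT, matching at positions 140–147.
Each forward site pairs with the reverse site to give a product ending at position 147: sizes 96, 60 bp.

96 bp, 60 bp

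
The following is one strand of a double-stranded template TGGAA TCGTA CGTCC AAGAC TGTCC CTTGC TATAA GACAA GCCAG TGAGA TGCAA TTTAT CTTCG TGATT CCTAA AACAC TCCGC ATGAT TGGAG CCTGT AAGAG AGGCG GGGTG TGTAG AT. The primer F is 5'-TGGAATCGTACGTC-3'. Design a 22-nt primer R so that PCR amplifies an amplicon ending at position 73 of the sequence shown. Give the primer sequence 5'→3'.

The forward primer binds at positions 1–14; the product's 3' end on the top strand is position 73.
The reverse primer anneals to the top strand over positions 52–73, i.e. to GCAATTTATCTTCGTGATTCCT.
Its sequence written 5'→3' is the reverse complement: AGGAATCACGAAGATAAATTGC.

5'-AGGAATCACGAAGATAAATTGC-3'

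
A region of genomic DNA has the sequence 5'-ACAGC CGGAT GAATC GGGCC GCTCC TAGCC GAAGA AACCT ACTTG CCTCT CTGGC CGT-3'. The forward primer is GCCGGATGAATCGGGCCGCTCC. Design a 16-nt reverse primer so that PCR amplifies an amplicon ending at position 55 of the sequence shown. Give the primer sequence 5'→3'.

5'-GCCAGAGAGGCAAGTA-3'

The forward primer binds at positions 4–25; the product's 3' end on the top strand is position 55.
The reverse primer anneals to the top strand over positions 40–55, i.e. to TACTTGCCTCTCTGGC.
Its sequence written 5'→3' is the reverse complement: GCCAGAGAGGCAAGTA.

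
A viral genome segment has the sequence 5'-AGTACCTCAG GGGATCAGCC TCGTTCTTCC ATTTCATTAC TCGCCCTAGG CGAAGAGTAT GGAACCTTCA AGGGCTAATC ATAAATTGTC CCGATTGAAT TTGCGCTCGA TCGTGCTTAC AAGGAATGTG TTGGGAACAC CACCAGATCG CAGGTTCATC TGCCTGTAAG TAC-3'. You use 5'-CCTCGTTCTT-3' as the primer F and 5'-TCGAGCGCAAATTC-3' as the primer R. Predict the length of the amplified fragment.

Forward primer CCTCGTTCTT is found on the top strand at positions 19–28.
The reverse primer's reverse complement is GAATTTGCGCTCGA, which matches the template at positions 97–110.
Amplicon spans positions 19–110: 92 bp.

92 bp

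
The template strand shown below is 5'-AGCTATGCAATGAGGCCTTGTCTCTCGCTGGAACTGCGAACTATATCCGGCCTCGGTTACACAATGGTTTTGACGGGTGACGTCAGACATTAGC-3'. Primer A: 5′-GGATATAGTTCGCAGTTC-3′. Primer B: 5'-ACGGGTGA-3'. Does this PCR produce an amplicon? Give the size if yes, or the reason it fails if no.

Primer A (GGATATAGTTCGCAGTTC) has reverse complement GAACTGCGAACTATATCC, which matches the top strand at positions 31–48; primer A anneals to the top strand there with its 3' end pointing upstream toward position 31.
Primer B (ACGGGTGA) matches the top strand directly at positions 73–80; it anneals to the bottom strand with its 3' end pointing downstream toward position 80.
The 3' ends diverge (primer A extends toward position 1, primer B toward position 94), so the primers never converge on a shared product.

No product — the primers' 3' ends point away from each other.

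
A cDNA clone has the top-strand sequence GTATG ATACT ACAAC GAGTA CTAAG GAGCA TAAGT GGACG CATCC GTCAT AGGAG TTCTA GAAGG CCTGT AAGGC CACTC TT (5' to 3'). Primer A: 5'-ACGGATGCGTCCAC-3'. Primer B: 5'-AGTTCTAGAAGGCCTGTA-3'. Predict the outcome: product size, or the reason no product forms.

No product — the primers' 3' ends point away from each other.

Primer A (ACGGATGCGTCCAC) has reverse complement GTGGACGCATCCGT, which matches the top strand at positions 34–47; primer A anneals to the top strand there with its 3' end pointing upstream toward position 34.
Primer B (AGTTCTAGAAGGCCTGTA) matches the top strand directly at positions 54–71; it anneals to the bottom strand with its 3' end pointing downstream toward position 71.
The 3' ends diverge (primer A extends toward position 1, primer B toward position 82), so the primers never converge on a shared product.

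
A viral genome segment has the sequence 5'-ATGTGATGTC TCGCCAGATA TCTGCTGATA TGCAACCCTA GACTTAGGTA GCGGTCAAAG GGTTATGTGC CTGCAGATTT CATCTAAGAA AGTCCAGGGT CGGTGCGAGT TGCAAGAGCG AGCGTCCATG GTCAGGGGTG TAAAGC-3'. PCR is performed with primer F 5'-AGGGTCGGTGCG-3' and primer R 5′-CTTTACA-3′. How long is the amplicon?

Forward primer AGGGTCGGTGCG is found on the top strand at positions 96–107.
Taking the reverse complement of CTTTACA gives TGTAAAG, found at positions 139–145 on the template; the primer anneals here to the top strand with its 3' end pointing upstream.
The product runs from position 96 to position 145, so its length is 145 − 96 + 1 = 50 bp.

50 bp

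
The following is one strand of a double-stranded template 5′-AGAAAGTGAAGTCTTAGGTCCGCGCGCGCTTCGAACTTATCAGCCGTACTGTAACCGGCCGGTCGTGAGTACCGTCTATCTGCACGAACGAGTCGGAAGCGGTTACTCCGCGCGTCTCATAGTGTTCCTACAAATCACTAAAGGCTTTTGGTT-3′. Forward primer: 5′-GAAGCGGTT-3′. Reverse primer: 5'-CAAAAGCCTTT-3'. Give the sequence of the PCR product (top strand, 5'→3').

The forward primer matches the template at positions 96–104.
Taking the reverse complement of CAAAAGCCTTT gives AAAGGCTTTTG, found at positions 140–150 on the template; the primer anneals here to the top strand with its 3' end pointing upstream.
The product is the template from position 96 through 150 (55 bp).

5'-GAAGCGGTTACTCCGCGCGTCTCATAGTGTTCCTACAAATCACTAAAGGCTTTTG-3'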